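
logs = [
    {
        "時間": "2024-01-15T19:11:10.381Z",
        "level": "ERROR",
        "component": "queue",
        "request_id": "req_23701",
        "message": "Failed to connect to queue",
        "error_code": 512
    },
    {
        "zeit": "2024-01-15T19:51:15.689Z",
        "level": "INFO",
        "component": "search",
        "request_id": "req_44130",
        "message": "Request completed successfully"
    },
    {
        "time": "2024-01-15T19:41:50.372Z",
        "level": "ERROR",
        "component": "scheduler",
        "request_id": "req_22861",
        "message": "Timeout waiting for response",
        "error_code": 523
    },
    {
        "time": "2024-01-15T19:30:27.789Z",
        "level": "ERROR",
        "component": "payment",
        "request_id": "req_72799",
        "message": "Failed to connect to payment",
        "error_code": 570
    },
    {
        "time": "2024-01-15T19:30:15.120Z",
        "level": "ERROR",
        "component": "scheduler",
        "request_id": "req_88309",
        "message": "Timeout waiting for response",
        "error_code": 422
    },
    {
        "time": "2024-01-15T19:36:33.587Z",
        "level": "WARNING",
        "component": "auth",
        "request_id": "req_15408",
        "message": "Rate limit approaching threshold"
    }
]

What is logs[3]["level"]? "ERROR"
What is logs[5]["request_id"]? "req_15408"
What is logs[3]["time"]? "2024-01-15T19:30:27.789Z"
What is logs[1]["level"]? "INFO"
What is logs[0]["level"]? "ERROR"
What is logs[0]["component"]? "queue"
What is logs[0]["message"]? "Failed to connect to queue"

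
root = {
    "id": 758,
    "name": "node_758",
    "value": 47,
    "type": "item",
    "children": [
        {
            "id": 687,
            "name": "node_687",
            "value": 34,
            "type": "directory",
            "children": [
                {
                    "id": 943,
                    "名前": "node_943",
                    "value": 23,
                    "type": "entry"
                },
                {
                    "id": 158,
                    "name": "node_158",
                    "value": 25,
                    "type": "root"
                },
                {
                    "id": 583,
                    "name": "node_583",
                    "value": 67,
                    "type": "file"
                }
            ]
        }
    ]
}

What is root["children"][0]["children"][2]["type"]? "file"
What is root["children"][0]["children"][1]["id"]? 158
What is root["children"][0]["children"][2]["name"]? "node_583"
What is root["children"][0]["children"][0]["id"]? 943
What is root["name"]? "node_758"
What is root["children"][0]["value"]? 34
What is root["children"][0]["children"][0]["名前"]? "node_943"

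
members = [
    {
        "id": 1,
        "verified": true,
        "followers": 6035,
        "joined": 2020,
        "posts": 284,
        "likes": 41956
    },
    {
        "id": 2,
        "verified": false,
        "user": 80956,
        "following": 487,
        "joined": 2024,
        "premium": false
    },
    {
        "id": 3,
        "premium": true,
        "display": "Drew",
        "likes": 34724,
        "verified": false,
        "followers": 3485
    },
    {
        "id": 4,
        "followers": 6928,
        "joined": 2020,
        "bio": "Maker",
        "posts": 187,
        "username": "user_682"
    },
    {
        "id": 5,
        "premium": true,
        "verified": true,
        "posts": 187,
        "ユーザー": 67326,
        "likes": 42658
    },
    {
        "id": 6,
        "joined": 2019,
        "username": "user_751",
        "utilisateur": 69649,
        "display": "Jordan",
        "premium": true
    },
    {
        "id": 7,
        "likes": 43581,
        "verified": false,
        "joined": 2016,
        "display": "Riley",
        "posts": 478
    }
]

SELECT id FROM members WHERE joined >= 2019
[1, 2, 4, 6]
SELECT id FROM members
[1, 2, 3, 4, 5, 6, 7]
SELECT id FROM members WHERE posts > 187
[1, 7]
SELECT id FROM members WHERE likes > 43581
[]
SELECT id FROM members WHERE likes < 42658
[1, 3]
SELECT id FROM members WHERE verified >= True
[1, 5]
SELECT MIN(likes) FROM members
34724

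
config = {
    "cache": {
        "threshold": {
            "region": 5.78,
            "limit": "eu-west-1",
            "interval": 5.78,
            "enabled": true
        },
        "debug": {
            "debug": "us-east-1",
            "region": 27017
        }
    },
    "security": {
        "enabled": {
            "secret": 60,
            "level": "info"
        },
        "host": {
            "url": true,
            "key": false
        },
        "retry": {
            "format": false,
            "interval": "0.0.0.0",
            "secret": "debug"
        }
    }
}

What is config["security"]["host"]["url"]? True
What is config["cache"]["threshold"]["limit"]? "eu-west-1"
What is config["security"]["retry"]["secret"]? "debug"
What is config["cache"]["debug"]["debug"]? "us-east-1"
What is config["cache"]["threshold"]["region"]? 5.78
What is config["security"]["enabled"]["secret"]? 60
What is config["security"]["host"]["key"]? False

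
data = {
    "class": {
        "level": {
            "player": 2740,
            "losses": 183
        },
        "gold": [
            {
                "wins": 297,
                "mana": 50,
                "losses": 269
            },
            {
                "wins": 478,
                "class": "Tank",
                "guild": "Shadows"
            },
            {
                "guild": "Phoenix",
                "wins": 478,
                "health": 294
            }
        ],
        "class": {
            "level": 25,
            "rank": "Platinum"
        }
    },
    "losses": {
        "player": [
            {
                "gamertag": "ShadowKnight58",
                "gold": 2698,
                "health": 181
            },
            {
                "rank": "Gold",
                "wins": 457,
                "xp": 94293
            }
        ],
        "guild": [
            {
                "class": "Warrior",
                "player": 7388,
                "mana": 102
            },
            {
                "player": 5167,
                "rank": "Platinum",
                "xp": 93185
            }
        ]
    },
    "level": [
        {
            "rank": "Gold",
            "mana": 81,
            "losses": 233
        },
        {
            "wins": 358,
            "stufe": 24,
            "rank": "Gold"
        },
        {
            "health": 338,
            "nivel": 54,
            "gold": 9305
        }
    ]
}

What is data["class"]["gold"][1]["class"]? "Tank"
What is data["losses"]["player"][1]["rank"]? "Gold"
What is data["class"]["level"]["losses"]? 183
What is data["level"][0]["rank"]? "Gold"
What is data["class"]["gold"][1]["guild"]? "Shadows"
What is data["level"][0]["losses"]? 233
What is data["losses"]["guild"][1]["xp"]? 93185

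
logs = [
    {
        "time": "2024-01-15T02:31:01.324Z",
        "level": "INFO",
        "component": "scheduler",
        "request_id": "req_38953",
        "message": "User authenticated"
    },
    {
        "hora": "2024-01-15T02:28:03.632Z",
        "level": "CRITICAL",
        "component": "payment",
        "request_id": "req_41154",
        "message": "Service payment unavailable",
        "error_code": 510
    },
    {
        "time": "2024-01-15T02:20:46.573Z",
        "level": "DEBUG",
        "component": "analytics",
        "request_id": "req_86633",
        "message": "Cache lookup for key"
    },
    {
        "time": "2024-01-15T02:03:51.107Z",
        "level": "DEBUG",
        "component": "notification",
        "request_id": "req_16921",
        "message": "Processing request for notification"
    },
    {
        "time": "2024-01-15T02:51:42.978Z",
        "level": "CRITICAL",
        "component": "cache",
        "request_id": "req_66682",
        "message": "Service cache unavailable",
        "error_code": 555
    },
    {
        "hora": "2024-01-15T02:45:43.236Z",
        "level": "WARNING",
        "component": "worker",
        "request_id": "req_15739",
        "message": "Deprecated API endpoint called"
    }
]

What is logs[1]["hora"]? "2024-01-15T02:28:03.632Z"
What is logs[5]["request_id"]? "req_15739"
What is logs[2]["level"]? "DEBUG"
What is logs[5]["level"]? "WARNING"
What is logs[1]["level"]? "CRITICAL"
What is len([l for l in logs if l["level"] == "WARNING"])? 1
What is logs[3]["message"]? "Processing request for notification"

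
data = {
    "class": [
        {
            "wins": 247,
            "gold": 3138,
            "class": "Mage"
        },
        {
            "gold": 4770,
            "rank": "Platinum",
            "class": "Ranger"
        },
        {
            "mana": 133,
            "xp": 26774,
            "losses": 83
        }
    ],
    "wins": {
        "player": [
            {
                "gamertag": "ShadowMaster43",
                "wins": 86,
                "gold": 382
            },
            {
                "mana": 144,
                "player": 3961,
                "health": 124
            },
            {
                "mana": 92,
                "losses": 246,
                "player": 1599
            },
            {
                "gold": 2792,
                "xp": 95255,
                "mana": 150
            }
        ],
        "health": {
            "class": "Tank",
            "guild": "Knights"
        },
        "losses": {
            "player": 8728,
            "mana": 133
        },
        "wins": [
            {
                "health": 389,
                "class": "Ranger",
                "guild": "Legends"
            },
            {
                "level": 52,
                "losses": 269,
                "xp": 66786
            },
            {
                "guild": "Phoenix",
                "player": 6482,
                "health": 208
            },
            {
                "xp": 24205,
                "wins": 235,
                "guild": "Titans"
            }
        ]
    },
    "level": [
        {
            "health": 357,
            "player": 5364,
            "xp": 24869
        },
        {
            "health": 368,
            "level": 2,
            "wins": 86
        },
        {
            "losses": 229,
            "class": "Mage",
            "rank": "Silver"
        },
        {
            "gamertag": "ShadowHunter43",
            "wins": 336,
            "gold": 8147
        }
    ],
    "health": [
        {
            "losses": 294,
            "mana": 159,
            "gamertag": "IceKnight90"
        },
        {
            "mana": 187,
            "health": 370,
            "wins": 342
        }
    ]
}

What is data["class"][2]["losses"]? 83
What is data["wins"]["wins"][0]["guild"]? "Legends"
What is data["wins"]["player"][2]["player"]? 1599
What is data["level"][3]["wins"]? 336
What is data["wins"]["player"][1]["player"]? 3961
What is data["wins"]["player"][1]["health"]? 124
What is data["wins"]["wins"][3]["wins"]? 235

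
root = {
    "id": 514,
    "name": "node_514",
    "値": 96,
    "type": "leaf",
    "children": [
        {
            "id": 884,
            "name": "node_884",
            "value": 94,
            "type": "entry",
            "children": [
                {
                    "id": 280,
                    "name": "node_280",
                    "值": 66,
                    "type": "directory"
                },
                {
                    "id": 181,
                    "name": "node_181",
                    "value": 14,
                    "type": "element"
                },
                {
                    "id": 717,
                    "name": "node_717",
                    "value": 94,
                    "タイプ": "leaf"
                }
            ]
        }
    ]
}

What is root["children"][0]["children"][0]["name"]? "node_280"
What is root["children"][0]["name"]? "node_884"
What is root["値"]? 96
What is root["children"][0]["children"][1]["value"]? 14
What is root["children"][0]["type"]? "entry"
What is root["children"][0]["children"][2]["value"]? 94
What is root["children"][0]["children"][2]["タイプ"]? "leaf"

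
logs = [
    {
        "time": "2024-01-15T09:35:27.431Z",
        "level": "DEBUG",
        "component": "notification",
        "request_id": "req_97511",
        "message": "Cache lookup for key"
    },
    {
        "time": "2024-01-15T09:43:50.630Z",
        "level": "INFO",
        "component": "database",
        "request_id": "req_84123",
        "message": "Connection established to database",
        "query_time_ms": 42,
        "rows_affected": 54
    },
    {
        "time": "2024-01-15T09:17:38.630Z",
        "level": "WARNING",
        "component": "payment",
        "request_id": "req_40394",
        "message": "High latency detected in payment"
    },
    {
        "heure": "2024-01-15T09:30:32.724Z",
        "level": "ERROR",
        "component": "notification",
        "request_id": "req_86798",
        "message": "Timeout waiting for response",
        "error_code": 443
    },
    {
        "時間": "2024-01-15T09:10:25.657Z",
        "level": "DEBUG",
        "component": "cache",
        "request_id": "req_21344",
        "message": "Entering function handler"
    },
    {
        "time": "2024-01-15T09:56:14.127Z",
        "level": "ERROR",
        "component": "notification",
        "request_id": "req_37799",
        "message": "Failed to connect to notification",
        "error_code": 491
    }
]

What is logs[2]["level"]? "WARNING"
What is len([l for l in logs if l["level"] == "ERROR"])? 2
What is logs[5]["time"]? "2024-01-15T09:56:14.127Z"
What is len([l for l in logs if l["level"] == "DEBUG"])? 2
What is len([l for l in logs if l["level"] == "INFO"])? 1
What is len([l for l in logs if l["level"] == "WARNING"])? 1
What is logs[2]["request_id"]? "req_40394"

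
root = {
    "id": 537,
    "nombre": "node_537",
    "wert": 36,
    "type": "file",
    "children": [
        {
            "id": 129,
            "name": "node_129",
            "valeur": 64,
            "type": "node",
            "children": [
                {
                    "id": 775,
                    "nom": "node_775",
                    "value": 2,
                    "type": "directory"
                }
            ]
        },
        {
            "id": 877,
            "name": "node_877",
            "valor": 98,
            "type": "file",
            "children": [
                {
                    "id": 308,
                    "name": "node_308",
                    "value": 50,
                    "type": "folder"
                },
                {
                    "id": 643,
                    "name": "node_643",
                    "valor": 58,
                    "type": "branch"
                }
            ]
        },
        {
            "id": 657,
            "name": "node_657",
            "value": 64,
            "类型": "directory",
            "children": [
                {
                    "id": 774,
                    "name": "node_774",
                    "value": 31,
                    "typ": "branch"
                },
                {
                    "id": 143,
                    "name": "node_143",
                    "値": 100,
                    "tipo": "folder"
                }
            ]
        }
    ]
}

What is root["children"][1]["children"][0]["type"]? "folder"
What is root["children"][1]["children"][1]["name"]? "node_643"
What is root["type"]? "file"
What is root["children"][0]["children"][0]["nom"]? "node_775"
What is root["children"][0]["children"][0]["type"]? "directory"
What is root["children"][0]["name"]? "node_129"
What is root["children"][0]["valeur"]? 64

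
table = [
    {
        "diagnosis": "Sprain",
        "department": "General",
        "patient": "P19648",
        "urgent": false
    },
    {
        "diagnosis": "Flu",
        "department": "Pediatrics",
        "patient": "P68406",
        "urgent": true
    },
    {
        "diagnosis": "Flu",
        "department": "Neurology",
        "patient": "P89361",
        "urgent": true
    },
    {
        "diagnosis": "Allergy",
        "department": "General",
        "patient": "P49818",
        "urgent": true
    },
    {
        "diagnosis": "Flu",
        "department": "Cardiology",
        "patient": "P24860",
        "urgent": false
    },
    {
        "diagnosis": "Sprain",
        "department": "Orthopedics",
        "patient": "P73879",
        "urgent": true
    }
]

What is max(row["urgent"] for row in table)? True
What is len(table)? 6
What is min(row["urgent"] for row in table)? False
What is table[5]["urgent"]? True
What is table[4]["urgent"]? False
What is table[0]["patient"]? "P19648"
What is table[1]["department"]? "Pediatrics"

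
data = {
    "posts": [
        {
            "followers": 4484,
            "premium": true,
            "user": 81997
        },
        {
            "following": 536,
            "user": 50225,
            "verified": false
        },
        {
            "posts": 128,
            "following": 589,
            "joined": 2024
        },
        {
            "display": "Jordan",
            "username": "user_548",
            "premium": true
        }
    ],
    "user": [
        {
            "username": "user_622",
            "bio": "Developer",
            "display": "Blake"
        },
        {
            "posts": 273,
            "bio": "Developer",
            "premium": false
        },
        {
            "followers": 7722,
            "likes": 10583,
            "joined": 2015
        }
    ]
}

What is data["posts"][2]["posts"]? 128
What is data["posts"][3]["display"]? "Jordan"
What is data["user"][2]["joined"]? 2015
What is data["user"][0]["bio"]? "Developer"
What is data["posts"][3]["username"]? "user_548"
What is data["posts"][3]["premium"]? True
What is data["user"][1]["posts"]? 273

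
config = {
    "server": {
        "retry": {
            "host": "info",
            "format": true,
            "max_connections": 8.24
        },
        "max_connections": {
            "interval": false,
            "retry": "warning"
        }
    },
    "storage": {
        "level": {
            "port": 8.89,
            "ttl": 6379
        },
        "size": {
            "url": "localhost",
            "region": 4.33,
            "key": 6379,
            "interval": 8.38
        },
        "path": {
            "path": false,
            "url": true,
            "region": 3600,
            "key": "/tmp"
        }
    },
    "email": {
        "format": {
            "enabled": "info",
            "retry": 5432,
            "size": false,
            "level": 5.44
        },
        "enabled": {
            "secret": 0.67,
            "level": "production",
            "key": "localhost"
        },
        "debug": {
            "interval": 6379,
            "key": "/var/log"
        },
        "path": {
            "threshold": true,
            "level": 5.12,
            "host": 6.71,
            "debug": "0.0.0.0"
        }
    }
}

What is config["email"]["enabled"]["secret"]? 0.67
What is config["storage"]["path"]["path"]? False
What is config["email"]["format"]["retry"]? 5432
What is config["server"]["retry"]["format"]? True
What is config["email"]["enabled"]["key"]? "localhost"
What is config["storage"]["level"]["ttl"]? 6379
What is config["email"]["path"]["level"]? 5.12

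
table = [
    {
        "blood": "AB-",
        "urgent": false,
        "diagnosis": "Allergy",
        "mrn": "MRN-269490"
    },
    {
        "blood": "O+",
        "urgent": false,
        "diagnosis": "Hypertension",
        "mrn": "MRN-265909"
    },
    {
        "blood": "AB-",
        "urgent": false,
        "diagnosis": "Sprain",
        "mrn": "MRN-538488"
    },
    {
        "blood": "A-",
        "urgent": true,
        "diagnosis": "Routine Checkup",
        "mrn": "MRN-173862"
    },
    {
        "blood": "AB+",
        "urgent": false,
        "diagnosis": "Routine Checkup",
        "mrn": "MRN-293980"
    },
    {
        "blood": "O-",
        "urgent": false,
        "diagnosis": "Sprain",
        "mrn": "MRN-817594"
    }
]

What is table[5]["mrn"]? "MRN-817594"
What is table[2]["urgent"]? False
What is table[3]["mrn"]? "MRN-173862"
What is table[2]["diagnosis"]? "Sprain"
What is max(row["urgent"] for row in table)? True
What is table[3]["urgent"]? True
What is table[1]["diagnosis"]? "Hypertension"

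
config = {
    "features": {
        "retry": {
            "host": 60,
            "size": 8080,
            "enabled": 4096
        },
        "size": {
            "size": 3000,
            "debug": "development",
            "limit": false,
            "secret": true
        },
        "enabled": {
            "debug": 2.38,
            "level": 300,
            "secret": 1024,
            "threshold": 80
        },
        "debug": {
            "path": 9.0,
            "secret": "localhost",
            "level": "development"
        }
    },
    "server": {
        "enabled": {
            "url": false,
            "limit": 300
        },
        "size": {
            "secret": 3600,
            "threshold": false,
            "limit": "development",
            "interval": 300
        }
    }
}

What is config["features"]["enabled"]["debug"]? 2.38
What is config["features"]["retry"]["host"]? 60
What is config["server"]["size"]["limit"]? "development"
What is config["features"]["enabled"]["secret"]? 1024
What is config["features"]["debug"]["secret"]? "localhost"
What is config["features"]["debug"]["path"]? 9.0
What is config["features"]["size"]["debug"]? "development"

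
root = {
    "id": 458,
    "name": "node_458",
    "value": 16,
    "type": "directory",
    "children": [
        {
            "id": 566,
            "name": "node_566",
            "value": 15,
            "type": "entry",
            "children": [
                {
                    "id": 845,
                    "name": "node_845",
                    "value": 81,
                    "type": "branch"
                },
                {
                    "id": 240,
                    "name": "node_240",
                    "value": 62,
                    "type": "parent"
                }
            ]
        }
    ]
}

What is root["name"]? "node_458"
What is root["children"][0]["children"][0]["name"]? "node_845"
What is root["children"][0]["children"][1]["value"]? 62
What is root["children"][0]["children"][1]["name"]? "node_240"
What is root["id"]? 458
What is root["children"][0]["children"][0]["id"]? 845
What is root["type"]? "directory"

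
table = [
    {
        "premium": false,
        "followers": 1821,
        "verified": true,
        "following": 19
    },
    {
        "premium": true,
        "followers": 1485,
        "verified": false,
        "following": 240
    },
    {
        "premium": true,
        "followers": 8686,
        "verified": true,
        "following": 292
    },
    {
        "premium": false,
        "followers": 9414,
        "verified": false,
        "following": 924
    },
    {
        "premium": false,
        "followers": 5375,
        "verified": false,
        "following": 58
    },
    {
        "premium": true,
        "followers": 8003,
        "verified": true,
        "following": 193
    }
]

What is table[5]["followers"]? 8003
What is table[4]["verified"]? False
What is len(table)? 6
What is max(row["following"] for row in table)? 924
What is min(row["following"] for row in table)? 19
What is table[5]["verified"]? True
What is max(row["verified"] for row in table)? True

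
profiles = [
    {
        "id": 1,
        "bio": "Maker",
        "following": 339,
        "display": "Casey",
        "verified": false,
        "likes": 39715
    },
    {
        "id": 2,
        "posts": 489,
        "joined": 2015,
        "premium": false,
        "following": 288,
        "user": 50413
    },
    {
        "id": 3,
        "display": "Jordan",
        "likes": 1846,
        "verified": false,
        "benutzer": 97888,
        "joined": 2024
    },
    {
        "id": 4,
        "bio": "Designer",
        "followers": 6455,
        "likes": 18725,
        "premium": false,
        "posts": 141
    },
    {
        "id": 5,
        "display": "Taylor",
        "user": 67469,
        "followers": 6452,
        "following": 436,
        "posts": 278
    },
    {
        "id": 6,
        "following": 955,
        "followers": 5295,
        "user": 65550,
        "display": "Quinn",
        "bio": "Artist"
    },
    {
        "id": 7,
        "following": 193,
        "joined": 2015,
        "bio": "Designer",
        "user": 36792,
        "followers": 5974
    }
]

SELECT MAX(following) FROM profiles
955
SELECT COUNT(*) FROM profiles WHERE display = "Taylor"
1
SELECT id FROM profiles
[1, 2, 3, 4, 5, 6, 7]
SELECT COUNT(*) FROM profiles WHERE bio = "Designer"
2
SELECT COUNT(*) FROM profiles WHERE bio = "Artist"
1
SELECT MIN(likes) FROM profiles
1846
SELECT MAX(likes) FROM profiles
39715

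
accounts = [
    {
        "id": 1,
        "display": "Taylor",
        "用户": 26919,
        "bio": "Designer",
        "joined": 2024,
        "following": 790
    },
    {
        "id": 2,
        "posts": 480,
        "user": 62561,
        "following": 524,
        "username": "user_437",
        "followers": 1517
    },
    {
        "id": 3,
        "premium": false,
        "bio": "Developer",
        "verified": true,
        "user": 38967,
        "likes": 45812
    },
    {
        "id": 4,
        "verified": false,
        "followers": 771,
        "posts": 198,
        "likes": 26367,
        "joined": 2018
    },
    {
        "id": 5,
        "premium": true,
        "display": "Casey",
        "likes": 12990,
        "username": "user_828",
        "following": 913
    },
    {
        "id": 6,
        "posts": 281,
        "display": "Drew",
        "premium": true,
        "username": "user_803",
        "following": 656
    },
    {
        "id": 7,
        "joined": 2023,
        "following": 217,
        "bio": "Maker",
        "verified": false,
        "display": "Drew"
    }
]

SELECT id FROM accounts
[1, 2, 3, 4, 5, 6, 7]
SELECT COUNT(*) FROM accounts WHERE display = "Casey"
1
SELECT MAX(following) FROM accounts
913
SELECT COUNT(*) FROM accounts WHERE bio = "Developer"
1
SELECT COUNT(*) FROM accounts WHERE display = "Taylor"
1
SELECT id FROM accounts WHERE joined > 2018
[1, 7]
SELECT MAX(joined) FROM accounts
2024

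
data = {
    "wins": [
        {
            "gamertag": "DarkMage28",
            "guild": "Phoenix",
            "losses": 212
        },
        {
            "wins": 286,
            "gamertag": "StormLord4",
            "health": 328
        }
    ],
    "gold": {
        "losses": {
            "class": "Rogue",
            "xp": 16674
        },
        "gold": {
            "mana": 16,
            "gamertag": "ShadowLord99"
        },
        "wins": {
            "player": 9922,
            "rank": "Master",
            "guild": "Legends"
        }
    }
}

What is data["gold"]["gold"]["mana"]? 16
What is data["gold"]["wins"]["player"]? 9922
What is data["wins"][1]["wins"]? 286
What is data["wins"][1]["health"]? 328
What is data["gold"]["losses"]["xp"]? 16674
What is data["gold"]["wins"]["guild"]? "Legends"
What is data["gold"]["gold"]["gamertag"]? "ShadowLord99"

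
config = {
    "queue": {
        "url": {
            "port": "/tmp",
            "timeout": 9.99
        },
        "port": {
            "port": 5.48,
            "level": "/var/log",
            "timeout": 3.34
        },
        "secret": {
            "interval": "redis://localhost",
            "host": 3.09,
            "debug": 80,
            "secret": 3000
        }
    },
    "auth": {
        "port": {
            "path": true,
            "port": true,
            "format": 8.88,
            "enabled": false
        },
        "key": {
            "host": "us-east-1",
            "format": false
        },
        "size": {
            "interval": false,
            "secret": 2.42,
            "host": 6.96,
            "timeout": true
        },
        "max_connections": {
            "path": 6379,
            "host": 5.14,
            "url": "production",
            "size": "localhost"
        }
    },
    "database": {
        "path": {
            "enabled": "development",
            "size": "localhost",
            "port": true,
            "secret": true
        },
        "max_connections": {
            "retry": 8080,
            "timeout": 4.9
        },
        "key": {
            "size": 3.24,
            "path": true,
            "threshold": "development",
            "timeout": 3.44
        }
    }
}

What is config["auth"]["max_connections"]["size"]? "localhost"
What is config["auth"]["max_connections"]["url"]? "production"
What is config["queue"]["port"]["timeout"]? 3.34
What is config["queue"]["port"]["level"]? "/var/log"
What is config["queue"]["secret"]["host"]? 3.09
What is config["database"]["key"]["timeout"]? 3.44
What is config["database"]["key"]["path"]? True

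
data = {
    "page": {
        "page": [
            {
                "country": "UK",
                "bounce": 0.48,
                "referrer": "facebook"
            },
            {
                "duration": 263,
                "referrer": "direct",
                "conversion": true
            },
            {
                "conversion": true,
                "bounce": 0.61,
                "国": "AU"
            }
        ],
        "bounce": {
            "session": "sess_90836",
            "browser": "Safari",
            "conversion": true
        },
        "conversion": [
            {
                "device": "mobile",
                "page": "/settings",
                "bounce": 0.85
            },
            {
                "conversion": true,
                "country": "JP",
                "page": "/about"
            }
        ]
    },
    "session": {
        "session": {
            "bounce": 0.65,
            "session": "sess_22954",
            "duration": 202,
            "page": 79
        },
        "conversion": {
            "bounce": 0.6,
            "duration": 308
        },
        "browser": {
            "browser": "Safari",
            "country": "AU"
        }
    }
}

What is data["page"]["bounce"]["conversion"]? True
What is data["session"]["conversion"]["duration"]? 308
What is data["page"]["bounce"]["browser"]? "Safari"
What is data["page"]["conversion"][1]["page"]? "/about"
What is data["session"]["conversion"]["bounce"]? 0.6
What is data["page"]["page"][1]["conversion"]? True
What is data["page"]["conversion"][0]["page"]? "/settings"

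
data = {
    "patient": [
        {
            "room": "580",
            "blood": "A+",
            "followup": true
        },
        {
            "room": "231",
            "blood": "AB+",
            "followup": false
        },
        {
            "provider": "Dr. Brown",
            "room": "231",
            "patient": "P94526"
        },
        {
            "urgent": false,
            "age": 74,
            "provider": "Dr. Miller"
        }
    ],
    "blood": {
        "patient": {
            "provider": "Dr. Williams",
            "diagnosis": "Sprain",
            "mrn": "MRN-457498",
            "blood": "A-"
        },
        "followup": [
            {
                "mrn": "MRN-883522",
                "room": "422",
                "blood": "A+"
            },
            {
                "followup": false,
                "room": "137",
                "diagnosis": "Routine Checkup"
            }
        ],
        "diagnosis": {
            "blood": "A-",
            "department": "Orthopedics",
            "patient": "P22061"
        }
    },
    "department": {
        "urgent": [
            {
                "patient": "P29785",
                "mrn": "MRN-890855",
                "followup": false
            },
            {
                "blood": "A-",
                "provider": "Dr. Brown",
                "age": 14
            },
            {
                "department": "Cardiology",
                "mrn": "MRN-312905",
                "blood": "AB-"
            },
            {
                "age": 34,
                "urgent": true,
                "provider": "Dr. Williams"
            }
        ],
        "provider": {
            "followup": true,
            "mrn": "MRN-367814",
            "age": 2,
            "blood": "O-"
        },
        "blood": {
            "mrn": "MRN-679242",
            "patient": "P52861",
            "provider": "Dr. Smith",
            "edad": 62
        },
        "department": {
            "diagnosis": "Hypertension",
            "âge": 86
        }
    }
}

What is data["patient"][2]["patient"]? "P94526"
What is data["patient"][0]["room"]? "580"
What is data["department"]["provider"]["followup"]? True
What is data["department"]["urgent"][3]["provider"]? "Dr. Williams"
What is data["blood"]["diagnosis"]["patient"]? "P22061"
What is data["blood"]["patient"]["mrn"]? "MRN-457498"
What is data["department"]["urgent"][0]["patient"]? "P29785"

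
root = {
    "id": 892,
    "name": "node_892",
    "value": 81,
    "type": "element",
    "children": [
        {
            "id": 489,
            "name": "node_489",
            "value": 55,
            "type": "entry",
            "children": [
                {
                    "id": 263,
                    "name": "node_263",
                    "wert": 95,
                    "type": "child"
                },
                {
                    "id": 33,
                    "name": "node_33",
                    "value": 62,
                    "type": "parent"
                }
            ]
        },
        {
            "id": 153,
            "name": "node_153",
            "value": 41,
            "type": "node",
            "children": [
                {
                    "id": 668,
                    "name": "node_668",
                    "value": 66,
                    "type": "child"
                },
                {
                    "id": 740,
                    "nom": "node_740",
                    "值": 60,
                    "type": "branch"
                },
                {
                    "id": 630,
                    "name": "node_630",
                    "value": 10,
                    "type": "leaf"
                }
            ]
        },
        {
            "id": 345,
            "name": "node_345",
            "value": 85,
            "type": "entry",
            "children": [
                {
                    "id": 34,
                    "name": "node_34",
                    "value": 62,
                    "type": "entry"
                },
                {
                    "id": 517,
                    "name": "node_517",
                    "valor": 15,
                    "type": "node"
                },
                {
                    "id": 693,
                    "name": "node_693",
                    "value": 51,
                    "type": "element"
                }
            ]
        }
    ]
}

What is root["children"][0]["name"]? "node_489"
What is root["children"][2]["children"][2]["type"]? "element"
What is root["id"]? 892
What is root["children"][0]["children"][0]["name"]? "node_263"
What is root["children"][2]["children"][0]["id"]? 34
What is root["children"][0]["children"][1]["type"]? "parent"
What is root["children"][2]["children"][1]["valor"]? 15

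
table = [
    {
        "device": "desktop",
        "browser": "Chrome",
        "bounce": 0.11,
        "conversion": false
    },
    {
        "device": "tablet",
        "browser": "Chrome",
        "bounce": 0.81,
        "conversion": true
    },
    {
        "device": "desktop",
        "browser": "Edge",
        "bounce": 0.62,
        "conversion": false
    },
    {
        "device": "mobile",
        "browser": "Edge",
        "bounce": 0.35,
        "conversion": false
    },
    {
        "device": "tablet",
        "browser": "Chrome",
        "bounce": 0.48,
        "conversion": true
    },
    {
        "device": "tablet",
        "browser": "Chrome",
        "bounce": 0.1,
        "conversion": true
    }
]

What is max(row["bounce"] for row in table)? 0.81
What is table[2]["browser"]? "Edge"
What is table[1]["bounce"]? 0.81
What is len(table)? 6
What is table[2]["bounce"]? 0.62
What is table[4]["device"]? "tablet"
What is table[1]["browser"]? "Chrome"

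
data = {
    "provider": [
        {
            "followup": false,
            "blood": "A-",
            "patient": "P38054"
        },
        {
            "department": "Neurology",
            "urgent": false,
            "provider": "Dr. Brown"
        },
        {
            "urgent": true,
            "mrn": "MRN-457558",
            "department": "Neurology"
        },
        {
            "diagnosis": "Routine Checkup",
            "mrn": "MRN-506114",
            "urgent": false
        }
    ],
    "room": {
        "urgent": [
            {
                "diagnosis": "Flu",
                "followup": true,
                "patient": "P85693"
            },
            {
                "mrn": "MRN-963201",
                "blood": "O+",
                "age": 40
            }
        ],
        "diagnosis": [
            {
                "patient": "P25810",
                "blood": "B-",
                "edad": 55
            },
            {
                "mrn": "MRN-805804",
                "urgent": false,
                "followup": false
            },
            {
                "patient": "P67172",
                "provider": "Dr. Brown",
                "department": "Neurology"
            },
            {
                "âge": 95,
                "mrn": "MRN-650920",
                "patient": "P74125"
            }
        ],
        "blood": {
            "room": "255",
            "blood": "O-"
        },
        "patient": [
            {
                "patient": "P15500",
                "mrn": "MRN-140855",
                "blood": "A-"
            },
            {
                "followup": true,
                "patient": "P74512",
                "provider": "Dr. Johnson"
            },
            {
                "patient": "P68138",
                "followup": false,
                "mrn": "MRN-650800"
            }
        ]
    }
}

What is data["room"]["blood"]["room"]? "255"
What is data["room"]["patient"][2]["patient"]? "P68138"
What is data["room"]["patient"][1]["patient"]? "P74512"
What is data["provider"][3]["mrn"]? "MRN-506114"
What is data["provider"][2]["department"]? "Neurology"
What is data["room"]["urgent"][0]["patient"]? "P85693"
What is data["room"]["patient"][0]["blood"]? "A-"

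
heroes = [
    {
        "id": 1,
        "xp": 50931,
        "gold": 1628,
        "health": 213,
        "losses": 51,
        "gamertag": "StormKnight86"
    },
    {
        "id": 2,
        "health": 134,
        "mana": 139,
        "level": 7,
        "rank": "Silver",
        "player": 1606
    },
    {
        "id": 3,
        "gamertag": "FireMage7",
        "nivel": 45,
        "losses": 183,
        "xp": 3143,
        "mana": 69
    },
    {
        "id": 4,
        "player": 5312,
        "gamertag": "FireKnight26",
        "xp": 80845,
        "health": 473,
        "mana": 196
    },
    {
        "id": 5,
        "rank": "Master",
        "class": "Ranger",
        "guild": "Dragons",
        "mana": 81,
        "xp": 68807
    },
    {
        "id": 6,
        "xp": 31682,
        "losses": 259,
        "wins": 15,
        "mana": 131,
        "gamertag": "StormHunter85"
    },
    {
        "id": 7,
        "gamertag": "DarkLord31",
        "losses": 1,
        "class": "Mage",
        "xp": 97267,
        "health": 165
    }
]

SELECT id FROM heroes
[1, 2, 3, 4, 5, 6, 7]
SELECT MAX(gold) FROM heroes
1628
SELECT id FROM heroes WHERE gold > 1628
[]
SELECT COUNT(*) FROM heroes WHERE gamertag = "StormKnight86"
1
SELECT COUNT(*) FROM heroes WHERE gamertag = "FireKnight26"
1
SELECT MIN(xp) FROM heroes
3143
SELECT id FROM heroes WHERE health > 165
[1, 4]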